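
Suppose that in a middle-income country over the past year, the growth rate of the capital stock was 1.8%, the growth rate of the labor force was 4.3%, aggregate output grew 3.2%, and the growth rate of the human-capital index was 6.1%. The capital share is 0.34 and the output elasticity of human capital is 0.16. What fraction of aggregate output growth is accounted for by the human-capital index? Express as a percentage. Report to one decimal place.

30.5%

The human-capital index contributed 0.16 × 6.1 = 0.976 pp.
Share of growth = 0.976 / 3.2 × 100 = 30.5%.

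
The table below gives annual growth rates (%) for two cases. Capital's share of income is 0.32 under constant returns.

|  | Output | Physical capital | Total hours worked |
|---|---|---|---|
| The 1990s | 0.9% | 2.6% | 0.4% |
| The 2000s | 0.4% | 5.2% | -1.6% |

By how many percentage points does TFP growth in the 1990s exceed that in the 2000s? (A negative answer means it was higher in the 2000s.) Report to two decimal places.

-0.03 percentage points

Labor's share = 1 − 0.32 = 0.68.
The 1990s: TFP = 0.9 − 0.832 − 0.272 = -0.204%.
The 2000s: TFP = 0.4 − 1.664 + 1.088 = -0.176%.
Difference = -0.204 − (-0.176) = -0.028 pp.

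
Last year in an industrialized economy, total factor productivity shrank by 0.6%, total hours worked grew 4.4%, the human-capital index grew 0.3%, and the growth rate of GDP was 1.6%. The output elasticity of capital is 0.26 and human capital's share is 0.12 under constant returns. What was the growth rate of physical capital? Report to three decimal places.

Labor's share = 1 − 0.26 − 0.12 = 0.62.
gY = gA + 0.12×0.3 + 0.62×4.4 + 0.26×g.
0.26×g = 1.6 + 0.6 − 2.764 = -0.564.
g = -0.564 / 0.26 = -2.16923%.

-2.169%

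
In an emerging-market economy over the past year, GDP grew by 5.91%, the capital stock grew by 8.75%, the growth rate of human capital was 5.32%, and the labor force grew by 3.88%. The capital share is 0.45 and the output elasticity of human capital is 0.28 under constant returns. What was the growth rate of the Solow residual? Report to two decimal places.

-0.56%

Labor's share = 1 − 0.45 − 0.28 = 0.27.
The capital stock: 0.45 × 8.75 = 3.9375 pp.
Human capital: 0.28 × 5.32 = 1.4896 pp.
The labor force: 0.27 × 3.88 = 1.0476 pp.
TFP growth = 5.91 − 6.4747 = -0.5647%.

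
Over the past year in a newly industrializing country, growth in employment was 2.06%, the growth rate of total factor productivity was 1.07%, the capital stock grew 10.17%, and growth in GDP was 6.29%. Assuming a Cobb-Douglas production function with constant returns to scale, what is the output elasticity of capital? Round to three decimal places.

gY = gA + α·gK + (1−α)·gL, so gY − gA − gL = α(gK − gL).
6.29 − 1.07 − 2.06 = α × (10.17 − 2.06).
3.16 = 8.11 α, so α = 0.38964.

0.390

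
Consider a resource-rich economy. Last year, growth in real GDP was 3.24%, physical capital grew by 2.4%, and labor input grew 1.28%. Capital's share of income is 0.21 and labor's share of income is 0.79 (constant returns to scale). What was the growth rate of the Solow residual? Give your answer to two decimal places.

The Solow residual growth was 1.72%.

Labor's share = 1 − 0.21 = 0.79.
Physical capital: 0.21 × 2.4 = 0.504 pp.
Labor input: 0.79 × 1.28 = 1.0112 pp.
TFP growth = 3.24 − 1.5152 = 1.7248%.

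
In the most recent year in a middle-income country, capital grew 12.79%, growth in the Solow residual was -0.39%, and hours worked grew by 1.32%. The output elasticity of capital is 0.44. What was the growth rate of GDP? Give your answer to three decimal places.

Labor's share = 1 − 0.44 = 0.56.
Capital: 0.44 × 12.79 = 5.6276 pp.
Hours worked: 0.56 × 1.32 = 0.7392 pp.
Output growth = -0.39 + 6.3668 = 5.9768%.

5.977%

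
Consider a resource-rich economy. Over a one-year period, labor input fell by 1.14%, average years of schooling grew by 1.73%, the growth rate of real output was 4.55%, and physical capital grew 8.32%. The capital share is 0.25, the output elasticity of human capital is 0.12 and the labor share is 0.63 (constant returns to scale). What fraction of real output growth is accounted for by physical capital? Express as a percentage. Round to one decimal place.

45.7%

Physical capital contributed 0.25 × 8.32 = 2.08 pp.
Share of growth = 2.08 / 4.55 × 100 = 45.714%.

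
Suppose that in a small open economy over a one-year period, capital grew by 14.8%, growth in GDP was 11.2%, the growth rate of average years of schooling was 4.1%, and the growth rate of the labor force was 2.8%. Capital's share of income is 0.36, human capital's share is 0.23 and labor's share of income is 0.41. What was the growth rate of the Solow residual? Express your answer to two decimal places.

Labor's share = 1 − 0.36 − 0.23 = 0.41.
Capital: 0.36 × 14.8 = 5.328 pp.
Average years of schooling: 0.23 × 4.1 = 0.943 pp.
The labor force: 0.41 × 2.8 = 1.148 pp.
TFP growth = 11.2 − 7.419 = 3.781%.

3.78%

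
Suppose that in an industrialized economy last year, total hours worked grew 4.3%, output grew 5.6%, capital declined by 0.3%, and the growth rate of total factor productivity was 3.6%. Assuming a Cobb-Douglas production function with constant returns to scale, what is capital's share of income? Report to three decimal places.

0.500

gY = gA + α·gK + (1−α)·gL, so gY − gA − gL = α(gK − gL).
5.6 − 3.6 − 4.3 = α × (-0.3 − 4.3).
-2.3 = -4.6 α, so α = 0.5.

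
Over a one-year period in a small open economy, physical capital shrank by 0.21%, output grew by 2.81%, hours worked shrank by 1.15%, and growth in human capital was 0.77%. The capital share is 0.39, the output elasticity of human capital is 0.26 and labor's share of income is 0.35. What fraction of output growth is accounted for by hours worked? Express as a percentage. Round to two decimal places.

-14.32%

Labor's share = 1 − 0.39 − 0.26 = 0.35.
Hours worked contributed 0.35 × (-1.15) = -0.4025 pp.
Share of growth = -0.4025 / 2.81 × 100 = -14.3238%.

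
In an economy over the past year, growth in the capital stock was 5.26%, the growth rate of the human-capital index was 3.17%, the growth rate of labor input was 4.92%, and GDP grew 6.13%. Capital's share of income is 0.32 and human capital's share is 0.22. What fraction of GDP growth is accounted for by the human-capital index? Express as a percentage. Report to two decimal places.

The human-capital index contributed 0.22 × 3.17 = 0.6974 pp.
Share of growth = 0.6974 / 6.13 × 100 = 11.3768%.

The human-capital index accounted for 11.38% of growth.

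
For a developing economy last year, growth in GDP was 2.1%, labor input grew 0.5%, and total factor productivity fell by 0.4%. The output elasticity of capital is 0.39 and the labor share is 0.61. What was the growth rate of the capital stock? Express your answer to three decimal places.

5.628%

Labor's share = 1 − 0.39 = 0.61.
gY = gA + 0.61×0.5 + 0.39×g.
0.39×g = 2.1 + 0.4 − 0.305 = 2.195.
g = 2.195 / 0.39 = 5.62821%.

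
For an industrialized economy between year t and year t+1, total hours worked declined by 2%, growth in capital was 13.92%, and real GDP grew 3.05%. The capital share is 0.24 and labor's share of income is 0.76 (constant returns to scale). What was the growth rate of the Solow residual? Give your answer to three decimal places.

Labor's share = 1 − 0.24 = 0.76.
Capital: 0.24 × 13.92 = 3.3408 pp.
Total hours worked: 0.76 × (-2) = -1.52 pp.
TFP growth = 3.05 − 1.8208 = 1.2292%.

1.229%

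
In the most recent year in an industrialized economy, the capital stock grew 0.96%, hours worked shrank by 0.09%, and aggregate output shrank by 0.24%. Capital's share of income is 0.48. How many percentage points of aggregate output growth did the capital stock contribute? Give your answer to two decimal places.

0.46 percentage points

Contribution = share × growth = 0.48 × 0.96 = 0.4608 pp.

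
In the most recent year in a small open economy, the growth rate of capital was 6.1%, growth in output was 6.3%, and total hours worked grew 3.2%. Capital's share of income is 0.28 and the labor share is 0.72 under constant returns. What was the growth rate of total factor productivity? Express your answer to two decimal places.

Labor's share = 1 − 0.28 = 0.72.
Capital: 0.28 × 6.1 = 1.708 pp.
Total hours worked: 0.72 × 3.2 = 2.304 pp.
TFP growth = 6.3 − 4.012 = 2.288%.

Total factor productivity grew 2.29%.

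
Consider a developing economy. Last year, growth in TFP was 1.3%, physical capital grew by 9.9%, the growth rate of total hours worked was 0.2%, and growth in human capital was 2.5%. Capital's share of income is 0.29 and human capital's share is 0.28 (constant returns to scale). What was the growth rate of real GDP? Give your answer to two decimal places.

4.96%

Labor's share = 1 − 0.29 − 0.28 = 0.43.
Physical capital: 0.29 × 9.9 = 2.871 pp.
Human capital: 0.28 × 2.5 = 0.7 pp.
Total hours worked: 0.43 × 0.2 = 0.086 pp.
Output growth = 1.3 + 3.657 = 4.957%.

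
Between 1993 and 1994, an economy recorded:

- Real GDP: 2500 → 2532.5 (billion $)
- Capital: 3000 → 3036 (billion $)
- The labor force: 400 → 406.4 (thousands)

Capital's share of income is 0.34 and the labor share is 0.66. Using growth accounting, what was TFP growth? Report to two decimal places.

Real GDP growth = (2532.5 − 2500) / 2500 = 1.3%.
Capital growth = (3036 − 3000) / 3000 = 1.2%.
The labor force growth = (406.4 − 400) / 400 = 1.6%.
Labor's share = 1 − 0.34 = 0.66.
Capital: 0.34 × 1.2 = 0.408 pp.
The labor force: 0.66 × 1.6 = 1.056 pp.
TFP growth = 1.3 − 1.464 = -0.164%.

-0.16%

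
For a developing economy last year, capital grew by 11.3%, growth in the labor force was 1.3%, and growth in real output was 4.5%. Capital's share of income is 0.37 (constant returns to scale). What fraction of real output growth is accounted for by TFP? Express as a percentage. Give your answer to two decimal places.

Labor's share = 1 − 0.37 = 0.63.
Capital: 0.37 × 11.3 = 4.181 pp.
The labor force: 0.63 × 1.3 = 0.819 pp.
TFP growth = 4.5 − 5 = -0.5%.
TFP share of growth = -0.5 / 4.5 × 100 = -11.1111%.

-11.11%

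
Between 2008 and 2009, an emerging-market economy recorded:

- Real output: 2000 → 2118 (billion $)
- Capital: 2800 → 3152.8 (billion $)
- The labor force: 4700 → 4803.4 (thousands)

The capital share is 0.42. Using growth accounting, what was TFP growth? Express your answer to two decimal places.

-0.67%

Real output growth = (2118 − 2000) / 2000 = 5.9%.
Capital growth = (3152.8 − 2800) / 2800 = 12.6%.
The labor force growth = (4803.4 − 4700) / 4700 = 2.2%.
Labor's share = 1 − 0.42 = 0.58.
Capital: 0.42 × 12.6 = 5.292 pp.
The labor force: 0.58 × 2.2 = 1.276 pp.
TFP growth = 5.9 − 6.568 = -0.668%.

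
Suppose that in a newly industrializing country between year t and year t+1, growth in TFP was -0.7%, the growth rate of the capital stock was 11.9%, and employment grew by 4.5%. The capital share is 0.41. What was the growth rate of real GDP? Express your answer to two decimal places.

Labor's share = 1 − 0.41 = 0.59.
The capital stock: 0.41 × 11.9 = 4.879 pp.
Employment: 0.59 × 4.5 = 2.655 pp.
Output growth = -0.7 + 7.534 = 6.834%.

6.83%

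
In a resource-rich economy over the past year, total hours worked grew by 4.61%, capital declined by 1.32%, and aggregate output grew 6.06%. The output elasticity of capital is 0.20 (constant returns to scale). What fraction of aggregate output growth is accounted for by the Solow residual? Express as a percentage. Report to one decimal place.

The Solow residual accounted for 43.5% of growth.

Labor's share = 1 − 0.2 = 0.8.
Capital: 0.2 × (-1.32) = -0.264 pp.
Total hours worked: 0.8 × 4.61 = 3.688 pp.
TFP growth = 6.06 − 3.424 = 2.636%.
TFP share of growth = 2.636 / 6.06 × 100 = 43.498%.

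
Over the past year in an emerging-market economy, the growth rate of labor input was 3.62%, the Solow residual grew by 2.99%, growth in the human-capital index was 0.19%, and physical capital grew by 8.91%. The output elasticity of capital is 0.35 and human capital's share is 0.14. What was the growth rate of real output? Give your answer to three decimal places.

Labor's share = 1 − 0.35 − 0.14 = 0.51.
Physical capital: 0.35 × 8.91 = 3.1185 pp.
The human-capital index: 0.14 × 0.19 = 0.0266 pp.
Labor input: 0.51 × 3.62 = 1.8462 pp.
Output growth = 2.99 + 4.9913 = 7.9813%.

7.981%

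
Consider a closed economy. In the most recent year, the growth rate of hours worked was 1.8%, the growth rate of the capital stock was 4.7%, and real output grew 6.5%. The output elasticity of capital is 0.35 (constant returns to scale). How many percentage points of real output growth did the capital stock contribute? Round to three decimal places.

1.645

Contribution = share × growth = 0.35 × 4.7 = 1.645 pp.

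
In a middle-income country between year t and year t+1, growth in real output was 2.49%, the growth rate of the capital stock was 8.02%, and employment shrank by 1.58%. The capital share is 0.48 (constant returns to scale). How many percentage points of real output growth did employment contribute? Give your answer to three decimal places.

-0.822 percentage points

Labor's share = 1 − 0.48 = 0.52.
Contribution = share × growth = 0.52 × (-1.58) = -0.8216 pp.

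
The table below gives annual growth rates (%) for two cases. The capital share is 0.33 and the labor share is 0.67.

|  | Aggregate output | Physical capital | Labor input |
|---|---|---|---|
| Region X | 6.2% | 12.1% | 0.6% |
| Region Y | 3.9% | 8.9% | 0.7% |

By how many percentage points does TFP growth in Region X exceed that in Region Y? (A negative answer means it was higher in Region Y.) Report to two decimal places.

1.31 percentage points

Labor's share = 1 − 0.33 = 0.67.
Region X: TFP = 6.2 − 3.993 − 0.402 = 1.805%.
Region Y: TFP = 3.9 − 2.937 − 0.469 = 0.494%.
Difference = 1.805 − (0.494) = 1.311 pp.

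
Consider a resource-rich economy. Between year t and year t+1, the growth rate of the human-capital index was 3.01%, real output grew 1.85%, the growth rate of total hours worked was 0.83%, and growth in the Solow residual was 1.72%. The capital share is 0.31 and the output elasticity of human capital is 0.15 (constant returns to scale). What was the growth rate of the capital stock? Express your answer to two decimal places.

-2.48%

Labor's share = 1 − 0.31 − 0.15 = 0.54.
gY = gA + 0.15×3.01 + 0.54×0.83 + 0.31×g.
0.31×g = 1.85 − 1.72 − 0.8997 = -0.7697.
g = -0.7697 / 0.31 = -2.4829%.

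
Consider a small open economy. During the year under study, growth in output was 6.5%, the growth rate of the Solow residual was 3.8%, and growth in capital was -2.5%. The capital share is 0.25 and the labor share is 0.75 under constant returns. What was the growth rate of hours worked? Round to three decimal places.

4.433%

Labor's share = 1 − 0.25 = 0.75.
gY = gA + 0.25×(-2.5) + 0.75×g.
0.75×g = 6.5 − 3.8 + 0.625 = 3.325.
g = 3.325 / 0.75 = 4.43333%.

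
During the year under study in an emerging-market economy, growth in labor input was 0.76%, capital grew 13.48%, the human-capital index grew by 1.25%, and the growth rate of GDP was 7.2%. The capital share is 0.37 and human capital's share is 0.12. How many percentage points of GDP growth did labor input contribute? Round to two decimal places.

0.39

Labor's share = 1 − 0.37 − 0.12 = 0.51.
Contribution = share × growth = 0.51 × 0.76 = 0.3876 pp.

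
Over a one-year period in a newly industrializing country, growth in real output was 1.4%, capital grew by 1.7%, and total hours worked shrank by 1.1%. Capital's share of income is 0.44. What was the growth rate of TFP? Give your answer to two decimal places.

Labor's share = 1 − 0.44 = 0.56.
Capital: 0.44 × 1.7 = 0.748 pp.
Total hours worked: 0.56 × (-1.1) = -0.616 pp.
TFP growth = 1.4 − 0.132 = 1.268%.

1.27%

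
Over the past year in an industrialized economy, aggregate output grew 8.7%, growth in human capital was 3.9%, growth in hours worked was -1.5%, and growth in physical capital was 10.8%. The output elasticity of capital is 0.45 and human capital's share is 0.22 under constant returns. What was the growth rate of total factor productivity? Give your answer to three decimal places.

3.477%

Labor's share = 1 − 0.45 − 0.22 = 0.33.
Physical capital: 0.45 × 10.8 = 4.86 pp.
Human capital: 0.22 × 3.9 = 0.858 pp.
Hours worked: 0.33 × (-1.5) = -0.495 pp.
TFP growth = 8.7 − 5.223 = 3.477%.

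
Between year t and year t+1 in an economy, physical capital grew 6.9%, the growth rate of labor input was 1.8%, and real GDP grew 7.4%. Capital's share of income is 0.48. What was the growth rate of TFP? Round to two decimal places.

3.15%

Labor's share = 1 − 0.48 = 0.52.
Physical capital: 0.48 × 6.9 = 3.312 pp.
Labor input: 0.52 × 1.8 = 0.936 pp.
TFP growth = 7.4 − 4.248 = 3.152%.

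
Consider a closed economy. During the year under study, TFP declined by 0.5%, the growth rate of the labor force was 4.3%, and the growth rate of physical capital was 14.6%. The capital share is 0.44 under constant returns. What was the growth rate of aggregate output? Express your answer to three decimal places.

Labor's share = 1 − 0.44 = 0.56.
Physical capital: 0.44 × 14.6 = 6.424 pp.
The labor force: 0.56 × 4.3 = 2.408 pp.
Output growth = -0.5 + 8.832 = 8.332%.

8.332%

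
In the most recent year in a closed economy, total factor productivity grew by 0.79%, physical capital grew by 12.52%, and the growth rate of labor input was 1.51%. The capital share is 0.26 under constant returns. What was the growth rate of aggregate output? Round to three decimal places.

5.163%

Labor's share = 1 − 0.26 = 0.74.
Physical capital: 0.26 × 12.52 = 3.2552 pp.
Labor input: 0.74 × 1.51 = 1.1174 pp.
Output growth = 0.79 + 4.3726 = 5.1626%.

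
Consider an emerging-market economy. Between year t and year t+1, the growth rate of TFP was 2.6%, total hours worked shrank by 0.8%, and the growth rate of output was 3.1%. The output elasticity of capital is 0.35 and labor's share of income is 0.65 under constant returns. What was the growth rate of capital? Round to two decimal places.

Labor's share = 1 − 0.35 = 0.65.
gY = gA + 0.65×(-0.8) + 0.35×g.
0.35×g = 3.1 − 2.6 + 0.52 = 1.02.
g = 1.02 / 0.35 = 2.9143%.

2.91%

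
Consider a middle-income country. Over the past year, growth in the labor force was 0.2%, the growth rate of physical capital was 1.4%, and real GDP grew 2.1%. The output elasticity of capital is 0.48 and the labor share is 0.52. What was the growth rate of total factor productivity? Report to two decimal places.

Labor's share = 1 − 0.48 = 0.52.
Physical capital: 0.48 × 1.4 = 0.672 pp.
The labor force: 0.52 × 0.2 = 0.104 pp.
TFP growth = 2.1 − 0.776 = 1.324%.

1.32%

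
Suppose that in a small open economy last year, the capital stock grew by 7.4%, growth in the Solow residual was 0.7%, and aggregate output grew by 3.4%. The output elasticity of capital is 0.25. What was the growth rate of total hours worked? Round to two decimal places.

Labor's share = 1 − 0.25 = 0.75.
gY = gA + 0.25×7.4 + 0.75×g.
0.75×g = 3.4 − 0.7 − 1.85 = 0.85.
g = 0.85 / 0.75 = 1.1333%.

Total hours worked grew 1.13%.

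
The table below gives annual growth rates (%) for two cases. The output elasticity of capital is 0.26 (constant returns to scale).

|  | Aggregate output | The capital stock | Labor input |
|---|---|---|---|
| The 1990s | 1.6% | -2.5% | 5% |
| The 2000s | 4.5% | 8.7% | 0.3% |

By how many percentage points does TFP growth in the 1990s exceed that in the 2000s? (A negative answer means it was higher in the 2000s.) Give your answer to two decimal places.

-3.47 percentage points

Labor's share = 1 − 0.26 = 0.74.
The 1990s: TFP = 1.6 + 0.65 − 3.7 = -1.45%.
The 2000s: TFP = 4.5 − 2.262 − 0.222 = 2.016%.
Difference = -1.45 − (2.016) = -3.466 pp.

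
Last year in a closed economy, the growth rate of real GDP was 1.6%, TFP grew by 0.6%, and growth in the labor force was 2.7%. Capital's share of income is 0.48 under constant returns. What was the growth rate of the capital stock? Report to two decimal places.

Labor's share = 1 − 0.48 = 0.52.
gY = gA + 0.52×2.7 + 0.48×g.
0.48×g = 1.6 − 0.6 − 1.404 = -0.404.
g = -0.404 / 0.48 = -0.8417%.

-0.84%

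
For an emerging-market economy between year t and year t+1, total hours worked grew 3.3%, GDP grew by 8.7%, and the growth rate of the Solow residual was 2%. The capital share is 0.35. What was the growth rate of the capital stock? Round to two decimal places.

Labor's share = 1 − 0.35 = 0.65.
gY = gA + 0.65×3.3 + 0.35×g.
0.35×g = 8.7 − 2 − 2.145 = 4.555.
g = 4.555 / 0.35 = 13.0143%.

13.01%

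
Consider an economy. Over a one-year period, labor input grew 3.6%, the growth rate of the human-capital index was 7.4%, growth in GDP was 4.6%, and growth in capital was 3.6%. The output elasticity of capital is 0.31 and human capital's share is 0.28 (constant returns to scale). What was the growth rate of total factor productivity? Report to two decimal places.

-0.06%

Labor's share = 1 − 0.31 − 0.28 = 0.41.
Capital: 0.31 × 3.6 = 1.116 pp.
The human-capital index: 0.28 × 7.4 = 2.072 pp.
Labor input: 0.41 × 3.6 = 1.476 pp.
TFP growth = 4.6 − 4.664 = -0.064%.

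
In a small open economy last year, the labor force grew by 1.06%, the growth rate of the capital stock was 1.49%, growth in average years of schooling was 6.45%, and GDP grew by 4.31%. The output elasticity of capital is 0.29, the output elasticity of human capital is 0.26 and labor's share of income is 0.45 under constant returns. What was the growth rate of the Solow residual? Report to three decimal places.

The Solow residual grew 1.724%.

Labor's share = 1 − 0.29 − 0.26 = 0.45.
The capital stock: 0.29 × 1.49 = 0.4321 pp.
Average years of schooling: 0.26 × 6.45 = 1.677 pp.
The labor force: 0.45 × 1.06 = 0.477 pp.
TFP growth = 4.31 − 2.5861 = 1.7239%.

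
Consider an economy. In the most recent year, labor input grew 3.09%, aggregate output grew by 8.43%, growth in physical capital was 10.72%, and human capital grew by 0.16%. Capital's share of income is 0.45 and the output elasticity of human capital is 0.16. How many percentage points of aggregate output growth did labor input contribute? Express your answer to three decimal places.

Labor's share = 1 − 0.45 − 0.16 = 0.39.
Contribution = share × growth = 0.39 × 3.09 = 1.2051 pp.

1.205 pp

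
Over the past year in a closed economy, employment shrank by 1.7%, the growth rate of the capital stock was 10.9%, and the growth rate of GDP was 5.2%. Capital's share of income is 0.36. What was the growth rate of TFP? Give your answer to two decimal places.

Labor's share = 1 − 0.36 = 0.64.
The capital stock: 0.36 × 10.9 = 3.924 pp.
Employment: 0.64 × (-1.7) = -1.088 pp.
TFP growth = 5.2 − 2.836 = 2.364%.

TFP grew 2.36%.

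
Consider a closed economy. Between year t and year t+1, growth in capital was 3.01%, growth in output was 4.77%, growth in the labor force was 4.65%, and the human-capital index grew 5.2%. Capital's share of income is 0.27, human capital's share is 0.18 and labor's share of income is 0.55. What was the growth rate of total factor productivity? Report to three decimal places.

Labor's share = 1 − 0.27 − 0.18 = 0.55.
Capital: 0.27 × 3.01 = 0.8127 pp.
The human-capital index: 0.18 × 5.2 = 0.936 pp.
The labor force: 0.55 × 4.65 = 2.5575 pp.
TFP growth = 4.77 − 4.3062 = 0.4638%.

0.464%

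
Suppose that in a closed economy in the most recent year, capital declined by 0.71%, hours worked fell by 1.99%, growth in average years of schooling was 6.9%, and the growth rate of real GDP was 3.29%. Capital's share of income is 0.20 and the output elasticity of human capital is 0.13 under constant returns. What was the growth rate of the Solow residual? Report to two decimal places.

Labor's share = 1 − 0.2 − 0.13 = 0.67.
Capital: 0.2 × (-0.71) = -0.142 pp.
Average years of schooling: 0.13 × 6.9 = 0.897 pp.
Hours worked: 0.67 × (-1.99) = -1.3333 pp.
TFP growth = 3.29 + 0.5783 = 3.8683%.

3.87%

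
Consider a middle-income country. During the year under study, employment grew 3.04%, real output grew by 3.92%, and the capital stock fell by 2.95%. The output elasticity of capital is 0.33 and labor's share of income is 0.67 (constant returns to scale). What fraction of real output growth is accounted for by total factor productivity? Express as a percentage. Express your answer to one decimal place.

72.9%

Labor's share = 1 − 0.33 = 0.67.
The capital stock: 0.33 × (-2.95) = -0.9735 pp.
Employment: 0.67 × 3.04 = 2.0368 pp.
TFP growth = 3.92 − 1.0633 = 2.8567%.
TFP share of growth = 2.8567 / 3.92 × 100 = 72.875%.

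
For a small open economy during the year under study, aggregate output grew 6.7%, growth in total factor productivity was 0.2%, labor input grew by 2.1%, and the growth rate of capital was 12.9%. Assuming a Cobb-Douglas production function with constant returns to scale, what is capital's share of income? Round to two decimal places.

gY = gA + α·gK + (1−α)·gL, so gY − gA − gL = α(gK − gL).
6.7 − 0.2 − 2.1 = α × (12.9 − 2.1).
4.4 = 10.8 α, so α = 0.4074.

α = 0.41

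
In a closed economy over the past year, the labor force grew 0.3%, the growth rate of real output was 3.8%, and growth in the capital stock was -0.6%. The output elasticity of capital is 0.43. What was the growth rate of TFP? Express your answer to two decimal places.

Labor's share = 1 − 0.43 = 0.57.
The capital stock: 0.43 × (-0.6) = -0.258 pp.
The labor force: 0.57 × 0.3 = 0.171 pp.
TFP growth = 3.8 + 0.087 = 3.887%.

TFP growth was 3.89%.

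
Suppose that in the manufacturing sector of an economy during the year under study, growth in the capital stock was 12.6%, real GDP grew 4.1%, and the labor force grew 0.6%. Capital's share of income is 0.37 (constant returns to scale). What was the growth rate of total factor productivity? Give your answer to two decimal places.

Labor's share = 1 − 0.37 = 0.63.
The capital stock: 0.37 × 12.6 = 4.662 pp.
The labor force: 0.63 × 0.6 = 0.378 pp.
TFP growth = 4.1 − 5.04 = -0.94%.

-0.94%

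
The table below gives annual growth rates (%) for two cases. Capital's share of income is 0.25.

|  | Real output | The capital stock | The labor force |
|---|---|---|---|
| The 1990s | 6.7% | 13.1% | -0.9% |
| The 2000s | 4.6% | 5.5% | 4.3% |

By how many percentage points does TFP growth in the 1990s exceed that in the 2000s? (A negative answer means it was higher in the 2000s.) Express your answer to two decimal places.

Labor's share = 1 − 0.25 = 0.75.
The 1990s: TFP = 6.7 − 3.275 + 0.675 = 4.1%.
The 2000s: TFP = 4.6 − 1.375 − 3.225 = 0%.
Difference = 4.1 − (0) = 4.1 pp.

4.10 percentage points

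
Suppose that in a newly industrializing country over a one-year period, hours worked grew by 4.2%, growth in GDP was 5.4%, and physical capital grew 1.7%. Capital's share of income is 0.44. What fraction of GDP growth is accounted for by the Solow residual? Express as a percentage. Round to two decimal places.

Labor's share = 1 − 0.44 = 0.56.
Physical capital: 0.44 × 1.7 = 0.748 pp.
Hours worked: 0.56 × 4.2 = 2.352 pp.
TFP growth = 5.4 − 3.1 = 2.3%.
TFP share of growth = 2.3 / 5.4 × 100 = 42.5926%.

The Solow residual accounted for 42.59% of growth.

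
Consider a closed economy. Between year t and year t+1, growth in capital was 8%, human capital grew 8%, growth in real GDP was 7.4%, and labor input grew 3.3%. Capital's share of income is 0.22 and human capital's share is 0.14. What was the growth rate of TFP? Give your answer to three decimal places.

Labor's share = 1 − 0.22 − 0.14 = 0.64.
Capital: 0.22 × 8 = 1.76 pp.
Human capital: 0.14 × 8 = 1.12 pp.
Labor input: 0.64 × 3.3 = 2.112 pp.
TFP growth = 7.4 − 4.992 = 2.408%.

2.408%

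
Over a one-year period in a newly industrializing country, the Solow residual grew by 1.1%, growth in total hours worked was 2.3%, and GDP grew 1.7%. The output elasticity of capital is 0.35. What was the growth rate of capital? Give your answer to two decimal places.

Labor's share = 1 − 0.35 = 0.65.
gY = gA + 0.65×2.3 + 0.35×g.
0.35×g = 1.7 − 1.1 − 1.495 = -0.895.
g = -0.895 / 0.35 = -2.5571%.

-2.56%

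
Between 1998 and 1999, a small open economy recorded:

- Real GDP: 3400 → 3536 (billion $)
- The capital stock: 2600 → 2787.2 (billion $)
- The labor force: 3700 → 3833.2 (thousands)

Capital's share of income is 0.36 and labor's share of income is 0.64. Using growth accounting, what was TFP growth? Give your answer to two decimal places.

-0.90%

Real GDP growth = (3536 − 3400) / 3400 = 4%.
The capital stock growth = (2787.2 − 2600) / 2600 = 7.2%.
The labor force growth = (3833.2 − 3700) / 3700 = 3.6%.
Labor's share = 1 − 0.36 = 0.64.
The capital stock: 0.36 × 7.2 = 2.592 pp.
The labor force: 0.64 × 3.6 = 2.304 pp.
TFP growth = 4 − 4.896 = -0.896%.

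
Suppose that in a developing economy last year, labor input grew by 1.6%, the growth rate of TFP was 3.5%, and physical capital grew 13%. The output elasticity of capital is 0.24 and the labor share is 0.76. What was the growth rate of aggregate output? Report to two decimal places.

7.84%

Labor's share = 1 − 0.24 = 0.76.
Physical capital: 0.24 × 13 = 3.12 pp.
Labor input: 0.76 × 1.6 = 1.216 pp.
Output growth = 3.5 + 4.336 = 7.836%.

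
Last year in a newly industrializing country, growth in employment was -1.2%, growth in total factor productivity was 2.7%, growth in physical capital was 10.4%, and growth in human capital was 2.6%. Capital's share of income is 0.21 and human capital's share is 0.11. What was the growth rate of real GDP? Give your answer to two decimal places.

Labor's share = 1 − 0.21 − 0.11 = 0.68.
Physical capital: 0.21 × 10.4 = 2.184 pp.
Human capital: 0.11 × 2.6 = 0.286 pp.
Employment: 0.68 × (-1.2) = -0.816 pp.
Output growth = 2.7 + 1.654 = 4.354%.

Real GDP grew 4.35%.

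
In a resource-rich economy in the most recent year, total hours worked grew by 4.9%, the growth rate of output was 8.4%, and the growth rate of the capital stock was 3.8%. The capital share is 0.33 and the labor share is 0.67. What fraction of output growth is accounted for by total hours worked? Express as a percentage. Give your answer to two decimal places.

Labor's share = 1 − 0.33 = 0.67.
Total hours worked contributed 0.67 × 4.9 = 3.283 pp.
Share of growth = 3.283 / 8.4 × 100 = 39.0833%.

39.08%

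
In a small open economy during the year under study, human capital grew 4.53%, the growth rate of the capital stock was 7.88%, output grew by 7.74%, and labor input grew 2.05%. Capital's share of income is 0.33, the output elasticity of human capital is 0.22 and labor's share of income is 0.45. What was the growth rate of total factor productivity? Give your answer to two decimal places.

3.22%

Labor's share = 1 − 0.33 − 0.22 = 0.45.
The capital stock: 0.33 × 7.88 = 2.6004 pp.
Human capital: 0.22 × 4.53 = 0.9966 pp.
Labor input: 0.45 × 2.05 = 0.9225 pp.
TFP growth = 7.74 − 4.5195 = 3.2205%.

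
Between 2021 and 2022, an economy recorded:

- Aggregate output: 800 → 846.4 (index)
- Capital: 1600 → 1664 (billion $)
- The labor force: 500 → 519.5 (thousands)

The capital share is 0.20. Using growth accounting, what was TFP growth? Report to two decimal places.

1.88%

Aggregate output growth = (846.4 − 800) / 800 = 5.8%.
Capital growth = (1664 − 1600) / 1600 = 4%.
The labor force growth = (519.5 − 500) / 500 = 3.9%.
Labor's share = 1 − 0.2 = 0.8.
Capital: 0.2 × 4 = 0.8 pp.
The labor force: 0.8 × 3.9 = 3.12 pp.
TFP growth = 5.8 − 3.92 = 1.88%.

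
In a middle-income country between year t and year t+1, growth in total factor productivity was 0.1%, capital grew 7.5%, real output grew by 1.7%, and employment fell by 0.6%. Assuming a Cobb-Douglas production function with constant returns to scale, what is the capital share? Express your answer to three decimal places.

α = 0.272

gY = gA + α·gK + (1−α)·gL, so gY − gA − gL = α(gK − gL).
1.7 − 0.1 + 0.6 = α × (7.5 − (-0.6)).
2.2 = 8.1 α, so α = 0.2716.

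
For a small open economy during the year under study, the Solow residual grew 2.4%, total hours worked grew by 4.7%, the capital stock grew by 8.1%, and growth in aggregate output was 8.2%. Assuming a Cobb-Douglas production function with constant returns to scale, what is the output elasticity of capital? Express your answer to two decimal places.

The output elasticity of capital is 0.32.

gY = gA + α·gK + (1−α)·gL, so gY − gA − gL = α(gK − gL).
8.2 − 2.4 − 4.7 = α × (8.1 − 4.7).
1.1 = 3.4 α, so α = 0.3235.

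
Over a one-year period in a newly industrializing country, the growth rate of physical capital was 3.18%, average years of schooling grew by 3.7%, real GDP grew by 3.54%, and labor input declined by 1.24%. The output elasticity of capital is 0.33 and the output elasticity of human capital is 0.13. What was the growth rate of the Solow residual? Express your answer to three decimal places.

Labor's share = 1 − 0.33 − 0.13 = 0.54.
Physical capital: 0.33 × 3.18 = 1.0494 pp.
Average years of schooling: 0.13 × 3.7 = 0.481 pp.
Labor input: 0.54 × (-1.24) = -0.6696 pp.
TFP growth = 3.54 − 0.8608 = 2.6792%.

The Solow residual growth was 2.679%.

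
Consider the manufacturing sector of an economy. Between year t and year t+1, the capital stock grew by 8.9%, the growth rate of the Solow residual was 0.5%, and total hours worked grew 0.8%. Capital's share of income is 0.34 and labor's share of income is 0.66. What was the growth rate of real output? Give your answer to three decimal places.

Real output growth was 4.054%.

Labor's share = 1 − 0.34 = 0.66.
The capital stock: 0.34 × 8.9 = 3.026 pp.
Total hours worked: 0.66 × 0.8 = 0.528 pp.
Output growth = 0.5 + 3.554 = 4.054%.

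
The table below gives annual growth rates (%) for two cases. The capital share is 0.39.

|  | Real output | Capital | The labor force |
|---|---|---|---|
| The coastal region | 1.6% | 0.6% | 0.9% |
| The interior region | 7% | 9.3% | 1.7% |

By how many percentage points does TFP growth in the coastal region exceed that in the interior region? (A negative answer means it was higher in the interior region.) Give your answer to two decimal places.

Labor's share = 1 − 0.39 = 0.61.
The coastal region: TFP = 1.6 − 0.234 − 0.549 = 0.817%.
The interior region: TFP = 7 − 3.627 − 1.037 = 2.336%.
Difference = 0.817 − (2.336) = -1.519 pp.

-1.52 percentage points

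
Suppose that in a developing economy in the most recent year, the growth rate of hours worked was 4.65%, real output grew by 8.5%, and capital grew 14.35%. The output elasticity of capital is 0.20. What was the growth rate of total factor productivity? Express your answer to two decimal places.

Labor's share = 1 − 0.2 = 0.8.
Capital: 0.2 × 14.35 = 2.87 pp.
Hours worked: 0.8 × 4.65 = 3.72 pp.
TFP growth = 8.5 − 6.59 = 1.91%.

1.91%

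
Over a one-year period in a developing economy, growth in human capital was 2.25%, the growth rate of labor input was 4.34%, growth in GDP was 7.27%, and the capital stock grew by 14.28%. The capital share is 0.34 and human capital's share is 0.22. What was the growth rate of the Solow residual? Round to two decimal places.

0.01%

Labor's share = 1 − 0.34 − 0.22 = 0.44.
The capital stock: 0.34 × 14.28 = 4.8552 pp.
Human capital: 0.22 × 2.25 = 0.495 pp.
Labor input: 0.44 × 4.34 = 1.9096 pp.
TFP growth = 7.27 − 7.2598 = 0.0102%.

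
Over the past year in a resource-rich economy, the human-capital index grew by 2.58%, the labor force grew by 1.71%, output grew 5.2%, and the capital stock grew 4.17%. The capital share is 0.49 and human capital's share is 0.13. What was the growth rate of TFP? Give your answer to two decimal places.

Labor's share = 1 − 0.49 − 0.13 = 0.38.
The capital stock: 0.49 × 4.17 = 2.0433 pp.
The human-capital index: 0.13 × 2.58 = 0.3354 pp.
The labor force: 0.38 × 1.71 = 0.6498 pp.
TFP growth = 5.2 − 3.0285 = 2.1715%.

TFP growth was 2.17%.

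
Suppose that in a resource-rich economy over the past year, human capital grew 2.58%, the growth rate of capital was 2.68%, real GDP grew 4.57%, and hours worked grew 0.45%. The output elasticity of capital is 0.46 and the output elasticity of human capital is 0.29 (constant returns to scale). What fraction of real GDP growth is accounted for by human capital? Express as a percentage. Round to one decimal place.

16.4%

Human capital contributed 0.29 × 2.58 = 0.7482 pp.
Share of growth = 0.7482 / 4.57 × 100 = 16.372%.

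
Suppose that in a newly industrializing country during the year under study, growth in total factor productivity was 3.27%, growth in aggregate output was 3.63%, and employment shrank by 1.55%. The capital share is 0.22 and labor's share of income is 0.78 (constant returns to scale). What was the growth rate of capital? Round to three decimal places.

Capital growth was 7.132%.

Labor's share = 1 − 0.22 = 0.78.
gY = gA + 0.78×(-1.55) + 0.22×g.
0.22×g = 3.63 − 3.27 + 1.209 = 1.569.
g = 1.569 / 0.22 = 7.13182%.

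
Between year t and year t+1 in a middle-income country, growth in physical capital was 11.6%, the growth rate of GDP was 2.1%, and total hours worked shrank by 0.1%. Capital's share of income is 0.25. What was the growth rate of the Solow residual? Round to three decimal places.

-0.725%

Labor's share = 1 − 0.25 = 0.75.
Physical capital: 0.25 × 11.6 = 2.9 pp.
Total hours worked: 0.75 × (-0.1) = -0.075 pp.
TFP growth = 2.1 − 2.825 = -0.725%.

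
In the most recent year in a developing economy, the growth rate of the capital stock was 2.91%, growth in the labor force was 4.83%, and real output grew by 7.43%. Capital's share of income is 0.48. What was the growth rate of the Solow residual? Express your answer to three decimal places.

3.522%

Labor's share = 1 − 0.48 = 0.52.
The capital stock: 0.48 × 2.91 = 1.3968 pp.
The labor force: 0.52 × 4.83 = 2.5116 pp.
TFP growth = 7.43 − 3.9084 = 3.5216%.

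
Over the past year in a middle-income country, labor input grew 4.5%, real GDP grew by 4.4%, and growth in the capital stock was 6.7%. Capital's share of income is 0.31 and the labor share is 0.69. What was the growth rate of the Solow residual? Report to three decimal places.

Labor's share = 1 − 0.31 = 0.69.
The capital stock: 0.31 × 6.7 = 2.077 pp.
Labor input: 0.69 × 4.5 = 3.105 pp.
TFP growth = 4.4 − 5.182 = -0.782%.

-0.782%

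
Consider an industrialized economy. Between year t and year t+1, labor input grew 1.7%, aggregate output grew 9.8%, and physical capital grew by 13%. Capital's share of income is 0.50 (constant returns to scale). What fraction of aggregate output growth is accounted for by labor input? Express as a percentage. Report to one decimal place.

Labor's share = 1 − 0.5 = 0.5.
Labor input contributed 0.5 × 1.7 = 0.85 pp.
Share of growth = 0.85 / 9.8 × 100 = 8.673%.

Labor input accounted for 8.7% of growth.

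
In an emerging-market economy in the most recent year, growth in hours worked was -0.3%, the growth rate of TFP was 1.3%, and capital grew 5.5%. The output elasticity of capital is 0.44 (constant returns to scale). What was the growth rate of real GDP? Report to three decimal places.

Real GDP grew 3.552%.

Labor's share = 1 − 0.44 = 0.56.
Capital: 0.44 × 5.5 = 2.42 pp.
Hours worked: 0.56 × (-0.3) = -0.168 pp.
Output growth = 1.3 + 2.252 = 3.552%.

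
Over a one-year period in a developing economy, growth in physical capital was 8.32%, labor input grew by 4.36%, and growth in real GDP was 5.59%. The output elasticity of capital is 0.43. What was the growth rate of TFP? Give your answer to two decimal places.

Labor's share = 1 − 0.43 = 0.57.
Physical capital: 0.43 × 8.32 = 3.5776 pp.
Labor input: 0.57 × 4.36 = 2.4852 pp.
TFP growth = 5.59 − 6.0628 = -0.4728%.

-0.47%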